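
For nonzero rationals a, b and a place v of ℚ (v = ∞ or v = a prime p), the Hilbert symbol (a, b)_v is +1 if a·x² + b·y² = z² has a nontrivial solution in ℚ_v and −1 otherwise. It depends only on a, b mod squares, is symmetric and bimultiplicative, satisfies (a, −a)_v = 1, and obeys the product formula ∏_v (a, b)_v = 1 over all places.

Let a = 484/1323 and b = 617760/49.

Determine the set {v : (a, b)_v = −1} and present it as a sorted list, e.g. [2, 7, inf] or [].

(a, b) ≡ (3, 4290) mod (ℚ^×)²; places V = {2, 3, 5, 7, 11, 13, ∞}.
(a,b)_11: α=2, u≡5; β=1, v≡1 (mod 11); (5|11)=+1, (1|11)=+1; sign (−1)^0·+1^1·+1^2 = +1.
(a,b)_7: α=-2, u≡6; β=-2, v≡3 (mod 7); (6|7)=-1, (3|7)=-1; sign (−1)^0·-1^-2·-1^-2 = +1.
(a,b)_2: α=2, β=5; u≡3, v≡1 (mod 8); ε(u)ε(v)=1·0, αω(v)=2·0, βω(u)=5·1; sum ≡ 1  ⇒  -1.
(a,b)_13: α=0, u≡12; β=1, v≡7 (mod 13); (12|13)=+1, (7|13)=-1; sign (−1)^0·+1^1·-1^0 = +1.
(a,b)_∞: sgn(3)=+, sgn(4290)=+, so +1.
(a,b)_3: α=-3, u≡1; β=3, v≡2 (mod 3); (1|3)=+1, (2|3)=-1; sign (−1)^1·+1^3·-1^-3 = +1.
(a,b)_5: α=0, u≡3; β=1, v≡3 (mod 5); (3|5)=-1, (3|5)=-1; sign (−1)^0·-1^1·-1^0 = -1.
(3, 4290 / ℚ) ramifies at {2, 5}: a division algebra.

[2, 5]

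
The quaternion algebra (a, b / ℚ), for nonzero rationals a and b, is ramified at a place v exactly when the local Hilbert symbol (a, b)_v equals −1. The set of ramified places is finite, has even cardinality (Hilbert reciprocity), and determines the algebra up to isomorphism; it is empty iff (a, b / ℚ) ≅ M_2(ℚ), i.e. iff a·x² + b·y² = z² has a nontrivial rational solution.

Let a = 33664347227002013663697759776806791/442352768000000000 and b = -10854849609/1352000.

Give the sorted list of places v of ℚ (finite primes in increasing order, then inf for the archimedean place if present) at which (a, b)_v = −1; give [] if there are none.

[2, 47]

Mod squares: a ≡ 21614595, b ≡ -697245. Check v ∈ {∞, 2, 3, 5, 11, 13, 23, 29, 31, 43, 47}.
v=13: a=13^-4·(≡8), b=13^-2·(≡4) mod 13; (8|13)=-1, (4|13)=+1; (−1)^{-4·-2·6}·(-1)^-2·(+1)^-4 = +1.
v=2: v_2(a)=-16, v_2(b)=-6; units ≡ 3, 3 (mod 8); ε·ε+αω+βω = 1·1+-16·1+-6·1 ≡ 1  ⇒  (a,b)_2 = -1.
v=5: a=5^-9·(≡1), b=5^-3·(≡1) mod 5; (1|5)=+1, (1|5)=+1; (−1)^{-9·-3·2}·(+1)^-3·(+1)^-9 = +1.
v=23: a=23^3·(≡8), b=23^1·(≡14) mod 23; (8|23)=+1, (14|23)=-1; (−1)^{3·1·11}·(+1)^1·(-1)^3 = +1.
v=43: a=43^3·(≡1), b=43^1·(≡33) mod 43; (1|43)=+1, (33|43)=-1; (−1)^{3·1·21}·(+1)^1·(-1)^3 = +1.
v=31: a=31^5·(≡30), b=31^2·(≡18) mod 31; (30|31)=-1, (18|31)=+1; (−1)^{5·2·15}·(-1)^2·(+1)^5 = +1.
v=47: a=47^3·(≡18), b=47^1·(≡27) mod 47; (18|47)=+1, (27|47)=+1; (−1)^{3·1·23}·(+1)^1·(+1)^3 = -1.
v=3: a=3^9·(≡2), b=3^5·(≡1) mod 3; (2|3)=-1, (1|3)=+1; (−1)^{9·5·1}·(-1)^5·(+1)^9 = +1.
v=29: a=29^6·(≡28), b=29^0·(≡3) mod 29; (28|29)=+1, (3|29)=-1; (−1)^{6·0·14}·(+1)^0·(-1)^6 = +1.
v=11: a=11^-2·(≡7), b=11^0·(≡1) mod 11; (7|11)=-1, (1|11)=+1; (−1)^{-2·0·5}·(-1)^0·(+1)^-2 = +1.
v=∞: 21614595 > 0 and -697245 < 0  ⇒  (a,b)_∞ = +1.
|Ram(21614595, -697245)| = 2, even; anisotropic at {2, 47}.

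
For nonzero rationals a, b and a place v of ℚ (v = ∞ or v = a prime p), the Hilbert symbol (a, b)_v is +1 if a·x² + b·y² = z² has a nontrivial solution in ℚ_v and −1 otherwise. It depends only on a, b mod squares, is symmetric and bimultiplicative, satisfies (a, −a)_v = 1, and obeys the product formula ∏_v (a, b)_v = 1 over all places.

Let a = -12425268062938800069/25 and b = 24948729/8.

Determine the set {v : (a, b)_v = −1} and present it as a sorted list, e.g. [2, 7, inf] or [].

[2, 11, 29, 43]

(a, b) ≡ (-6061, 616018) mod (ℚ^×)²; places V = {2, 3, 5, 7, 11, 13, 19, 29, 43, ∞}.
(a,b)_2: α=0, β=-3; u≡3, v≡1 (mod 8); ε(u)ε(v)=1·0, αω(v)=0·0, βω(u)=-3·1; sum ≡ 1  ⇒  -1.
(a,b)_13: α=2, u≡12; β=1, v≡1 (mod 13); (12|13)=+1, (1|13)=+1; sign (−1)^0·+1^1·+1^2 = +1.
(a,b)_7: α=4, u≡2; β=0, v≡1 (mod 7); (2|7)=+1, (1|7)=+1; sign (−1)^0·+1^0·+1^4 = +1.
(a,b)_∞: sgn(-6061)=−, sgn(616018)=+, so +1.
(a,b)_5: α=-2, u≡1; β=0, v≡3 (mod 5); (1|5)=+1, (3|5)=-1; sign (−1)^0·+1^0·-1^-2 = +1.
(a,b)_29: α=3, u≡4; β=1, v≡2 (mod 29); (4|29)=+1, (2|29)=-1; sign (−1)^0·+1^1·-1^3 = -1.
(a,b)_43: α=2, u≡32; β=1, v≡22 (mod 43); (32|43)=-1, (22|43)=-1; sign (−1)^0·-1^1·-1^2 = -1.
(a,b)_19: α=3, u≡7; β=1, v≡12 (mod 19); (7|19)=+1, (12|19)=-1; sign (−1)^1·+1^1·-1^3 = +1.
(a,b)_11: α=1, u≡8; β=0, v≡10 (mod 11); (8|11)=-1, (10|11)=-1; sign (−1)^0·-1^0·-1^1 = -1.
(a,b)_3: α=2, u≡2; β=4, v≡1 (mod 3); (2|3)=-1, (1|3)=+1; sign (−1)^0·-1^4·+1^2 = +1.
Ram(-6061, 616018) = {2, 11, 29, 43}; no ℚ_2-point on the conic.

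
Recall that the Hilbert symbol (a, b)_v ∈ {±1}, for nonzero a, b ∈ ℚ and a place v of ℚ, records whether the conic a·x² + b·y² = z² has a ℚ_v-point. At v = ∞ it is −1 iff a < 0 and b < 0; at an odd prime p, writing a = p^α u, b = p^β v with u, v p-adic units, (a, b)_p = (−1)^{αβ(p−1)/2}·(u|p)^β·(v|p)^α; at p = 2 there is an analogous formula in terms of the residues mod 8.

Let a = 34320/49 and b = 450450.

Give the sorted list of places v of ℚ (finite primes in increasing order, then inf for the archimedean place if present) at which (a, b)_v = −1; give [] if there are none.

[5, 7, 11, 13]

Mod squares: a ≡ 2145, b ≡ 2002. Check v ∈ {∞, 2, 3, 5, 7, 11, 13}.
v=3: a=3^1·(≡1), b=3^2·(≡1) mod 3; (1|3)=+1, (1|3)=+1; (−1)^{1·2·1}·(+1)^2·(+1)^1 = +1.
v=7: a=7^-2·(≡6), b=7^1·(≡6) mod 7; (6|7)=-1, (6|7)=-1; (−1)^{-2·1·3}·(-1)^1·(-1)^-2 = -1.
v=13: a=13^1·(≡4), b=13^1·(≡5) mod 13; (4|13)=+1, (5|13)=-1; (−1)^{1·1·6}·(+1)^1·(-1)^1 = -1.
v=11: a=11^1·(≡8), b=11^1·(≡8) mod 11; (8|11)=-1, (8|11)=-1; (−1)^{1·1·5}·(-1)^1·(-1)^1 = -1.
v=5: a=5^1·(≡1), b=5^2·(≡3) mod 5; (1|5)=+1, (3|5)=-1; (−1)^{1·2·2}·(+1)^2·(-1)^1 = -1.
v=∞: 2145 > 0 and 2002 > 0  ⇒  (a,b)_∞ = +1.
v=2: v_2(a)=4, v_2(b)=1; units ≡ 1, 1 (mod 8); ε·ε+αω+βω = 0·0+4·0+1·0 ≡ 0  ⇒  (a,b)_2 = +1.
|Ram(2145, 2002)| = 4, even; anisotropic at {5, 7, 11, 13}.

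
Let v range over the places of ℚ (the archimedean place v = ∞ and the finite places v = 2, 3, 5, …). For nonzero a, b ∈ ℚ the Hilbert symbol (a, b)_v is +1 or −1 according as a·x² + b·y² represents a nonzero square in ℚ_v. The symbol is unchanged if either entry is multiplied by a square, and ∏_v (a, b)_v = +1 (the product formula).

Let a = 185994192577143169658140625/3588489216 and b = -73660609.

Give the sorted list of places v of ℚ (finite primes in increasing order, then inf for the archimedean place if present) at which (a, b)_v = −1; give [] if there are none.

(a, b) ≡ (209, -254881) mod (ℚ^×)²; places V = {2, 3, 5, 7, 11, 13, 17, 19, 23, 29, 47, ∞}.
(a,b)_17: α=6, u≡11; β=3, v≡1 (mod 17); (11|17)=-1, (1|17)=+1; sign (−1)^0·-1^3·+1^6 = -1.
(a,b)_5: α=6, u≡1; β=0, v≡1 (mod 5); (1|5)=+1, (1|5)=+1; sign (−1)^0·+1^0·+1^6 = +1.
(a,b)_2: α=-18, β=0; u≡1, v≡7 (mod 8); ε(u)ε(v)=0·1, αω(v)=-18·0, βω(u)=0·0; sum ≡ 0  ⇒  +1.
(a,b)_3: α=-4, u≡2; β=0, v≡2 (mod 3); (2|3)=-1, (2|3)=-1; sign (−1)^0·-1^0·-1^-4 = +1.
(a,b)_29: α=2, u≡23; β=1, v≡2 (mod 29); (23|29)=+1, (2|29)=-1; sign (−1)^0·+1^1·-1^2 = +1.
(a,b)_7: α=4, u≡3; β=0, v≡6 (mod 7); (3|7)=-1, (6|7)=-1; sign (−1)^0·-1^0·-1^4 = +1.
(a,b)_11: α=1, u≡7; β=1, v≡7 (mod 11); (7|11)=-1, (7|11)=-1; sign (−1)^1·-1^1·-1^1 = -1.
(a,b)_23: α=2, u≡18; β=0, v≡19 (mod 23); (18|23)=+1, (19|23)=-1; sign (−1)^0·+1^0·-1^2 = +1.
(a,b)_∞: sgn(209)=+, sgn(-254881)=−, so +1.
(a,b)_13: α=-2, u≡4; β=0, v≡4 (mod 13); (4|13)=+1, (4|13)=+1; sign (−1)^0·+1^0·+1^-2 = +1.
(a,b)_19: α=1, u≡16; β=0, v≡16 (mod 19); (16|19)=+1, (16|19)=+1; sign (−1)^0·+1^0·+1^1 = +1.
(a,b)_47: α=2, u≡24; β=1, v≡15 (mod 47); (24|47)=+1, (15|47)=-1; sign (−1)^0·+1^1·-1^2 = +1.
Ram(209, -254881) = {11, 17}; no ℚ_11-point on the conic.

[11, 17]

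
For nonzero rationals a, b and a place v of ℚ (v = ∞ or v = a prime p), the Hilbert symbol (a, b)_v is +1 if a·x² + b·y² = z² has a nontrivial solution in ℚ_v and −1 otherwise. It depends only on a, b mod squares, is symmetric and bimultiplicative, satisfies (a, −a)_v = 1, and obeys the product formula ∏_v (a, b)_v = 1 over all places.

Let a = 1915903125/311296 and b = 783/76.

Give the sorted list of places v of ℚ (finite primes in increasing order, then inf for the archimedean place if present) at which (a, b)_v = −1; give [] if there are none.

[3, 5, 19, 29]

Mod squares: a ≡ 95, b ≡ 1653. Check v ∈ {∞, 2, 3, 5, 19, 29}.
v=29: a=29^2·(≡3), b=29^1·(≡16) mod 29; (3|29)=-1, (16|29)=+1; (−1)^{2·1·14}·(-1)^1·(+1)^2 = -1.
v=2: v_2(a)=-14, v_2(b)=-2; units ≡ 7, 5 (mod 8); ε·ε+αω+βω = 1·0+-14·1+-2·0 ≡ 0  ⇒  (a,b)_2 = +1.
v=19: a=19^-1·(≡5), b=19^-1·(≡1) mod 19; (5|19)=+1, (1|19)=+1; (−1)^{-1·-1·9}·(+1)^-1·(+1)^-1 = -1.
v=∞: 95 > 0 and 1653 > 0  ⇒  (a,b)_∞ = +1.
v=5: a=5^5·(≡4), b=5^0·(≡3) mod 5; (4|5)=+1, (3|5)=-1; (−1)^{5·0·2}·(+1)^0·(-1)^5 = -1.
v=3: a=3^6·(≡2), b=3^3·(≡2) mod 3; (2|3)=-1, (2|3)=-1; (−1)^{6·3·1}·(-1)^3·(-1)^6 = -1.
(95, 1653 / ℚ) ramifies at {3, 5, 19, 29}: a division algebra.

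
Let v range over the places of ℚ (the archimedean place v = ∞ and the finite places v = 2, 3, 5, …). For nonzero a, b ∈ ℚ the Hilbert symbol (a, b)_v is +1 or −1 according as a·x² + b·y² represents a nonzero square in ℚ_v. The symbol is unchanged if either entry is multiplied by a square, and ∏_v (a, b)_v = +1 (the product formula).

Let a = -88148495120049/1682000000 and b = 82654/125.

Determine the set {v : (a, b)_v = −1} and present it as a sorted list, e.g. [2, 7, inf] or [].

Mod squares: a ≡ -2, b ≡ 1430. Check v ∈ {∞, 2, 3, 5, 7, 11, 13, 17, 29}.
v=13: a=13^2·(≡2), b=13^1·(≡5) mod 13; (2|13)=-1, (5|13)=-1; (−1)^{2·1·6}·(-1)^1·(-1)^2 = -1.
v=5: a=5^-6·(≡2), b=5^-3·(≡4) mod 5; (2|5)=-1, (4|5)=+1; (−1)^{-6·-3·2}·(-1)^-3·(+1)^-6 = -1.
v=11: a=11^0·(≡1), b=11^1·(≡3) mod 11; (1|11)=+1, (3|11)=+1; (−1)^{0·1·5}·(+1)^1·(+1)^0 = +1.
v=∞: -2 < 0 and 1430 > 0  ⇒  (a,b)_∞ = +1.
v=17: a=17^6·(≡13), b=17^2·(≡8) mod 17; (13|17)=+1, (8|17)=+1; (−1)^{6·2·8}·(+1)^2·(+1)^6 = +1.
v=3: a=3^2·(≡1), b=3^0·(≡2) mod 3; (1|3)=+1, (2|3)=-1; (−1)^{2·0·1}·(+1)^0·(-1)^2 = +1.
v=7: a=7^4·(≡6), b=7^0·(≡2) mod 7; (6|7)=-1, (2|7)=+1; (−1)^{4·0·3}·(-1)^0·(+1)^4 = +1.
v=29: a=29^-2·(≡18), b=29^0·(≡23) mod 29; (18|29)=-1, (23|29)=+1; (−1)^{-2·0·14}·(-1)^0·(+1)^-2 = +1.
v=2: v_2(a)=-7, v_2(b)=1; units ≡ 7, 3 (mod 8); ε·ε+αω+βω = 1·1+-7·1+1·0 ≡ 0  ⇒  (a,b)_2 = +1.
Ram(-2, 1430) = {5, 13}; no ℚ_5-point on the conic.

[5, 13]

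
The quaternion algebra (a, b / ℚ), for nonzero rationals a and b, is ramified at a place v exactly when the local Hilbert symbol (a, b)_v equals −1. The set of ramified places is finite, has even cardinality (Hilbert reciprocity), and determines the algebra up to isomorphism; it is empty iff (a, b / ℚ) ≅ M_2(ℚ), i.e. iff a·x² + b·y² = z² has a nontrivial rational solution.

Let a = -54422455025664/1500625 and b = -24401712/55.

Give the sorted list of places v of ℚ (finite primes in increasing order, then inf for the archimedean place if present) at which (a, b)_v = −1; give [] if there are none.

Mod squares: a ≡ -6, b ≡ -165. Check v ∈ {∞, 2, 3, 5, 7, 11, 23, 31}.
v=11: a=11^2·(≡4), b=11^-1·(≡10) mod 11; (4|11)=+1, (10|11)=-1; (−1)^{2·-1·5}·(+1)^-1·(-1)^2 = +1.
v=∞: -6 < 0 and -165 < 0  ⇒  (a,b)_∞ = -1.
v=23: a=23^2·(≡15), b=23^2·(≡19) mod 23; (15|23)=-1, (19|23)=-1; (−1)^{2·2·11}·(-1)^2·(-1)^2 = +1.
v=2: v_2(a)=15, v_2(b)=4; units ≡ 5, 3 (mod 8); ε·ε+αω+βω = 0·1+15·1+4·1 ≡ 1  ⇒  (a,b)_2 = -1.
v=5: a=5^-4·(≡1), b=5^-1·(≡3) mod 5; (1|5)=+1, (3|5)=-1; (−1)^{-4·-1·2}·(+1)^-1·(-1)^-4 = +1.
v=3: a=3^3·(≡1), b=3^1·(≡2) mod 3; (1|3)=+1, (2|3)=-1; (−1)^{3·1·1}·(+1)^1·(-1)^3 = +1.
v=7: a=7^-4·(≡1), b=7^0·(≡6) mod 7; (1|7)=+1, (6|7)=-1; (−1)^{-4·0·3}·(+1)^0·(-1)^-4 = +1.
v=31: a=31^2·(≡28), b=31^2·(≡27) mod 31; (28|31)=+1, (27|31)=-1; (−1)^{2·2·15}·(+1)^2·(-1)^2 = +1.
(-6, -165 / ℚ) ramifies at {2, ∞}: a division algebra.

[2, inf]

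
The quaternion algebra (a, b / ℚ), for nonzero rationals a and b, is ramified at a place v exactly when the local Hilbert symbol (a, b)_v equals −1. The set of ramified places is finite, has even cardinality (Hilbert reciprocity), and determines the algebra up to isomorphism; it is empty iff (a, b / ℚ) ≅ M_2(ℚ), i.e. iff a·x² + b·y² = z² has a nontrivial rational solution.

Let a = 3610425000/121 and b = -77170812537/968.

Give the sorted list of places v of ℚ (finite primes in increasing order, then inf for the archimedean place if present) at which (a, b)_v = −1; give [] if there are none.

(a, b) ≡ (2730, -546) mod (ℚ^×)²; places V = {2, 3, 5, 7, 11, 13, 17, 23, 43, ∞}.
(a,b)_7: α=1, u≡3; β=1, v≡5 (mod 7); (3|7)=-1, (5|7)=-1; sign (−1)^1·-1^1·-1^1 = -1.
(a,b)_11: α=-2, u≡6; β=-2, v≡9 (mod 11); (6|11)=-1, (9|11)=+1; sign (−1)^0·-1^-2·+1^-2 = +1.
(a,b)_13: α=1, u≡5; β=1, v≡9 (mod 13); (5|13)=-1, (9|13)=+1; sign (−1)^0·-1^1·+1^1 = -1.
(a,b)_3: α=1, u≡1; β=1, v≡1 (mod 3); (1|3)=+1, (1|3)=+1; sign (−1)^1·+1^1·+1^1 = -1.
(a,b)_17: α=0, u≡10; β=2, v≡9 (mod 17); (10|17)=-1, (9|17)=+1; sign (−1)^0·-1^2·+1^0 = +1.
(a,b)_23: α=2, u≡12; β=2, v≡3 (mod 23); (12|23)=+1, (3|23)=+1; sign (−1)^0·+1^2·+1^2 = +1.
(a,b)_∞: sgn(2730)=+, sgn(-546)=−, so +1.
(a,b)_43: α=0, u≡21; β=2, v≡36 (mod 43); (21|43)=+1, (36|43)=+1; sign (−1)^0·+1^2·+1^0 = +1.
(a,b)_5: α=5, u≡1; β=0, v≡1 (mod 5); (1|5)=+1, (1|5)=+1; sign (−1)^0·+1^0·+1^5 = +1.
(a,b)_2: α=3, β=-3; u≡5, v≡7 (mod 8); ε(u)ε(v)=0·1, αω(v)=3·0, βω(u)=-3·1; sum ≡ 1  ⇒  -1.
(2730, -546 / ℚ) ramifies at {2, 3, 7, 13}: a division algebra.

[2, 3, 7, 13]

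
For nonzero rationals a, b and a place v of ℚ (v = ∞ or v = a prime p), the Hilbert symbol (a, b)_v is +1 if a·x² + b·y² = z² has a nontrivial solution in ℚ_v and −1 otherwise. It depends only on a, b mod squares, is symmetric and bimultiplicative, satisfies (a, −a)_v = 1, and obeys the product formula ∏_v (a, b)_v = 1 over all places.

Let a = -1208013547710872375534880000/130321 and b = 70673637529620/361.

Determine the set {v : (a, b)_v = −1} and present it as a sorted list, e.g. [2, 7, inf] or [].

[5, 7]

Mod squares: a ≡ -258013, b ≡ 5. Check v ∈ {∞, 2, 3, 5, 7, 13, 17, 19, 29, 31, 41}.
v=7: a=7^3·(≡5), b=7^0·(≡5) mod 7; (5|7)=-1, (5|7)=-1; (−1)^{3·0·3}·(-1)^0·(-1)^3 = -1.
v=13: a=13^2·(≡5), b=13^0·(≡6) mod 13; (5|13)=-1, (6|13)=-1; (−1)^{2·0·6}·(-1)^0·(-1)^2 = +1.
v=5: a=5^4·(≡2), b=5^1·(≡4) mod 5; (2|5)=-1, (4|5)=+1; (−1)^{4·1·2}·(-1)^1·(+1)^4 = -1.
v=29: a=29^3·(≡22), b=29^2·(≡13) mod 29; (22|29)=+1, (13|29)=+1; (−1)^{3·2·14}·(+1)^2·(+1)^3 = +1.
v=19: a=19^-4·(≡4), b=19^-2·(≡17) mod 19; (4|19)=+1, (17|19)=+1; (−1)^{-4·-2·9}·(+1)^-2·(+1)^-4 = +1.
v=∞: -258013 < 0 and 5 > 0  ⇒  (a,b)_∞ = +1.
v=17: a=17^2·(≡9), b=17^2·(≡14) mod 17; (9|17)=+1, (14|17)=-1; (−1)^{2·2·8}·(+1)^2·(-1)^2 = +1.
v=41: a=41^3·(≡40), b=41^2·(≡5) mod 41; (40|41)=+1, (5|41)=+1; (−1)^{3·2·20}·(+1)^2·(+1)^3 = +1.
v=3: a=3^2·(≡2), b=3^2·(≡2) mod 3; (2|3)=-1, (2|3)=-1; (−1)^{2·2·1}·(-1)^2·(-1)^2 = +1.
v=31: a=31^3·(≡8), b=31^2·(≡9) mod 31; (8|31)=+1, (9|31)=+1; (−1)^{3·2·15}·(+1)^2·(+1)^3 = +1.
v=2: v_2(a)=8, v_2(b)=2; units ≡ 3, 5 (mod 8); ε·ε+αω+βω = 1·0+8·1+2·1 ≡ 0  ⇒  (a,b)_2 = +1.
(-258013, 5 / ℚ) ramifies at {5, 7}: a division algebra.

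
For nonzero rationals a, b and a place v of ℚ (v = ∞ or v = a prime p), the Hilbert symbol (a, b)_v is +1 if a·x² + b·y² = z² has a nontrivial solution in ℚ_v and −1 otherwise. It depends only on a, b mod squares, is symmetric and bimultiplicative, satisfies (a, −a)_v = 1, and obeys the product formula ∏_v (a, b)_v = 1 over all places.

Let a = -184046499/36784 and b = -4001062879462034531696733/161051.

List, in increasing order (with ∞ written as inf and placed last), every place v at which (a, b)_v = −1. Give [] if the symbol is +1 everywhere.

(a, b) ≡ (-881049, -11731863) mod (ℚ^×)²; places V = {2, 3, 7, 11, 13, 17, 19, 23, 29, 41, ∞}.
(a,b)_11: α=-2, u≡8; β=-5, v≡5 (mod 11); (8|11)=-1, (5|11)=+1; sign (−1)^0·-1^-5·+1^-2 = -1.
(a,b)_29: α=1, u≡11; β=3, v≡26 (mod 29); (11|29)=-1, (26|29)=-1; sign (−1)^0·-1^3·-1^1 = +1.
(a,b)_13: α=1, u≡12; β=5, v≡10 (mod 13); (12|13)=+1, (10|13)=+1; sign (−1)^0·+1^5·+1^1 = +1.
(a,b)_17: α=0, u≡7; β=2, v≡6 (mod 17); (7|17)=-1, (6|17)=-1; sign (−1)^0·-1^2·-1^0 = +1.
(a,b)_3: α=5, u≡2; β=9, v≡2 (mod 3); (2|3)=-1, (2|3)=-1; sign (−1)^1·-1^9·-1^5 = -1.
(a,b)_19: α=-1, u≡8; β=0, v≡10 (mod 19); (8|19)=-1, (10|19)=-1; sign (−1)^0·-1^0·-1^-1 = -1.
(a,b)_∞: sgn(-881049)=−, sgn(-11731863)=−, so -1.
(a,b)_7: α=2, u≡5; β=2, v≡2 (mod 7); (5|7)=-1, (2|7)=+1; sign (−1)^0·-1^2·+1^2 = +1.
(a,b)_23: α=0, u≡1; β=1, v≡13 (mod 23); (1|23)=+1, (13|23)=+1; sign (−1)^0·+1^1·+1^0 = +1.
(a,b)_41: α=1, u≡4; β=3, v≡18 (mod 41); (4|41)=+1, (18|41)=+1; sign (−1)^0·+1^3·+1^1 = +1.
(a,b)_2: α=-4, β=0; u≡7, v≡1 (mod 8); ε(u)ε(v)=1·0, αω(v)=-4·0, βω(u)=0·0; sum ≡ 0  ⇒  +1.
|Ram(-881049, -11731863)| = 4, even; anisotropic at {3, 11, 19, ∞}.

[3, 11, 19, inf]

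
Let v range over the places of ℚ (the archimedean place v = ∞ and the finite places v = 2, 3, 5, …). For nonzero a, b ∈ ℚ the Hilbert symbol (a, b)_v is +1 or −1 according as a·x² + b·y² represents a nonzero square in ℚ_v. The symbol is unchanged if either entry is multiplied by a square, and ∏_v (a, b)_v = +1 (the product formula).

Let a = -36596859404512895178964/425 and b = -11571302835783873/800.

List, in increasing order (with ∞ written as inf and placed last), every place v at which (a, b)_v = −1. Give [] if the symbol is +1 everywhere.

Mod squares: a ≡ -79373, b ≡ -3833557154. Check v ∈ {∞, 2, 3, 5, 7, 13, 17, 19, 23, 29, 31, 41}.
v=2: v_2(a)=2, v_2(b)=-5; units ≡ 3, 7 (mod 8); ε·ε+αω+βω = 1·1+2·0+-5·1 ≡ 0  ⇒  (a,b)_2 = +1.
v=∞: -79373 < 0 and -3833557154 < 0  ⇒  (a,b)_∞ = -1.
v=31: a=31^2·(≡7), b=31^1·(≡7) mod 31; (7|31)=+1, (7|31)=+1; (−1)^{2·1·15}·(+1)^1·(+1)^2 = +1.
v=7: a=7^7·(≡4), b=7^3·(≡3) mod 7; (4|7)=+1, (3|7)=-1; (−1)^{7·3·3}·(+1)^3·(-1)^7 = +1.
v=13: a=13^4·(≡2), b=13^2·(≡7) mod 13; (2|13)=-1, (7|13)=-1; (−1)^{4·2·6}·(-1)^2·(-1)^4 = +1.
v=23: a=23^1·(≡19), b=23^1·(≡6) mod 23; (19|23)=-1, (6|23)=+1; (−1)^{1·1·11}·(-1)^1·(+1)^1 = +1.
v=5: a=5^-2·(≡3), b=5^-2·(≡1) mod 5; (3|5)=-1, (1|5)=+1; (−1)^{-2·-2·2}·(-1)^-2·(+1)^-2 = +1.
v=19: a=19^2·(≡5), b=19^1·(≡18) mod 19; (5|19)=+1, (18|19)=-1; (−1)^{2·1·9}·(+1)^1·(-1)^2 = +1.
v=3: a=3^0·(≡1), b=3^6·(≡1) mod 3; (1|3)=+1, (1|3)=+1; (−1)^{0·6·1}·(+1)^6·(+1)^0 = +1.
v=41: a=41^2·(≡22), b=41^1·(≡31) mod 41; (22|41)=-1, (31|41)=+1; (−1)^{2·1·20}·(-1)^1·(+1)^2 = -1.
v=29: a=29^1·(≡17), b=29^1·(≡14) mod 29; (17|29)=-1, (14|29)=-1; (−1)^{1·1·14}·(-1)^1·(-1)^1 = +1.
v=17: a=17^-1·(≡11), b=17^1·(≡5) mod 17; (11|17)=-1, (5|17)=-1; (−1)^{-1·1·8}·(-1)^1·(-1)^-1 = +1.
Ram(-79373, -3833557154) = {41, ∞}; no ℚ_41-point on the conic.

[41, inf]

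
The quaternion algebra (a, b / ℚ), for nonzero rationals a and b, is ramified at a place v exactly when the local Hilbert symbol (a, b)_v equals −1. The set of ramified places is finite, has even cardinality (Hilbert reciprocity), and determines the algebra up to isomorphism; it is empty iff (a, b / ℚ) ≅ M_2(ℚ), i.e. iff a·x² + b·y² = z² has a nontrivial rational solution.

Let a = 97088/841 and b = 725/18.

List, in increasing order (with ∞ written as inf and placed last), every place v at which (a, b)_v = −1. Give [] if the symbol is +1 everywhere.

[2, 41]

Mod squares: a ≡ 1517, b ≡ 58. Check v ∈ {∞, 2, 3, 5, 29, 37, 41}.
v=29: a=29^-2·(≡25), b=29^1·(≡3) mod 29; (25|29)=+1, (3|29)=-1; (−1)^{-2·1·14}·(+1)^1·(-1)^-2 = +1.
v=2: v_2(a)=6, v_2(b)=-1; units ≡ 5, 5 (mod 8); ε·ε+αω+βω = 0·0+6·1+-1·1 ≡ 1  ⇒  (a,b)_2 = -1.
v=37: a=37^1·(≡4), b=37^0·(≡30) mod 37; (4|37)=+1, (30|37)=+1; (−1)^{1·0·18}·(+1)^0·(+1)^1 = +1.
v=5: a=5^0·(≡3), b=5^2·(≡3) mod 5; (3|5)=-1, (3|5)=-1; (−1)^{0·2·2}·(-1)^2·(-1)^0 = +1.
v=41: a=41^1·(≡21), b=41^0·(≡38) mod 41; (21|41)=+1, (38|41)=-1; (−1)^{1·0·20}·(+1)^0·(-1)^1 = -1.
v=∞: 1517 > 0 and 58 > 0  ⇒  (a,b)_∞ = +1.
v=3: a=3^0·(≡2), b=3^-2·(≡1) mod 3; (2|3)=-1, (1|3)=+1; (−1)^{0·-2·1}·(-1)^-2·(+1)^0 = +1.
|Ram(1517, 58)| = 2, even; anisotropic at {2, 41}.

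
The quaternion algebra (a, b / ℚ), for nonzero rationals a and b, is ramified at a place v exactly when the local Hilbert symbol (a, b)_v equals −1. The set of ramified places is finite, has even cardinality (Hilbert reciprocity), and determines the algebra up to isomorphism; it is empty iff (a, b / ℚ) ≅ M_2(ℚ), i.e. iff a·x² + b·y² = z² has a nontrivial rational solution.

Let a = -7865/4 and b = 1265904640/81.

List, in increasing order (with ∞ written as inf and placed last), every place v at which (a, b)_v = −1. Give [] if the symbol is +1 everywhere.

[2, 7]

Mod squares: a ≡ -65, b ≡ 7315. Check v ∈ {∞, 2, 3, 5, 7, 11, 13, 19}.
v=2: v_2(a)=-2, v_2(b)=10; units ≡ 7, 3 (mod 8); ε·ε+αω+βω = 1·1+-2·1+10·0 ≡ 1  ⇒  (a,b)_2 = -1.
v=19: a=19^0·(≡5), b=19^1·(≡4) mod 19; (5|19)=+1, (4|19)=+1; (−1)^{0·1·9}·(+1)^1·(+1)^0 = +1.
v=13: a=13^1·(≡8), b=13^2·(≡4) mod 13; (8|13)=-1, (4|13)=+1; (−1)^{1·2·6}·(-1)^2·(+1)^1 = +1.
v=3: a=3^0·(≡1), b=3^-4·(≡1) mod 3; (1|3)=+1, (1|3)=+1; (−1)^{0·-4·1}·(+1)^-4·(+1)^0 = +1.
v=7: a=7^0·(≡6), b=7^1·(≡1) mod 7; (6|7)=-1, (1|7)=+1; (−1)^{0·1·3}·(-1)^1·(+1)^0 = -1.
v=∞: -65 < 0 and 7315 > 0  ⇒  (a,b)_∞ = +1.
v=11: a=11^2·(≡3), b=11^1·(≡5) mod 11; (3|11)=+1, (5|11)=+1; (−1)^{2·1·5}·(+1)^1·(+1)^2 = +1.
v=5: a=5^1·(≡3), b=5^1·(≡3) mod 5; (3|5)=-1, (3|5)=-1; (−1)^{1·1·2}·(-1)^1·(-1)^1 = +1.
(-65, 7315 / ℚ) ramifies at {2, 7}: a division algebra.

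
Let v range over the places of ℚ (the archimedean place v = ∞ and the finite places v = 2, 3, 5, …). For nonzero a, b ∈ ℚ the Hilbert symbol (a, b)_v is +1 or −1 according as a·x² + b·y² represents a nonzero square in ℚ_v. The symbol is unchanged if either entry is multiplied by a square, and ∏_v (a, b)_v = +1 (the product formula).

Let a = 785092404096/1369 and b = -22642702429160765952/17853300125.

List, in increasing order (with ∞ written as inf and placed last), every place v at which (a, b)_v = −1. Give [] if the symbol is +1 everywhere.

[2, 3]

Mod squares: a ≡ 14, b ≡ -4290. Check v ∈ {∞, 2, 3, 5, 7, 11, 13, 17, 19, 23, 37}.
v=37: a=37^-2·(≡8), b=37^-2·(≡20) mod 37; (8|37)=-1, (20|37)=-1; (−1)^{-2·-2·18}·(-1)^-2·(-1)^-2 = +1.
v=19: a=19^0·(≡3), b=19^-2·(≡5) mod 19; (3|19)=-1, (5|19)=+1; (−1)^{0·-2·9}·(-1)^-2·(+1)^0 = +1.
v=17: a=17^0·(≡10), b=17^-2·(≡6) mod 17; (10|17)=-1, (6|17)=-1; (−1)^{0·-2·8}·(-1)^-2·(-1)^0 = +1.
v=2: v_2(a)=7, v_2(b)=9; units ≡ 7, 7 (mod 8); ε·ε+αω+βω = 1·1+7·0+9·0 ≡ 1  ⇒  (a,b)_2 = -1.
v=23: a=23^2·(≡21), b=23^2·(≡20) mod 23; (21|23)=-1, (20|23)=-1; (−1)^{2·2·11}·(-1)^2·(-1)^2 = +1.
v=5: a=5^0·(≡4), b=5^-3·(≡3) mod 5; (4|5)=+1, (3|5)=-1; (−1)^{0·-3·2}·(+1)^-3·(-1)^0 = +1.
v=13: a=13^2·(≡12), b=13^3·(≡8) mod 13; (12|13)=+1, (8|13)=-1; (−1)^{2·3·6}·(+1)^3·(-1)^2 = +1.
v=7: a=7^1·(≡2), b=7^6·(≡2) mod 7; (2|7)=+1, (2|7)=+1; (−1)^{1·6·3}·(+1)^6·(+1)^1 = +1.
v=∞: 14 > 0 and -4290 < 0  ⇒  (a,b)_∞ = +1.
v=3: a=3^4·(≡2), b=3^5·(≡1) mod 3; (2|3)=-1, (1|3)=+1; (−1)^{4·5·1}·(-1)^5·(+1)^4 = -1.
v=11: a=11^2·(≡5), b=11^3·(≡6) mod 11; (5|11)=+1, (6|11)=-1; (−1)^{2·3·5}·(+1)^3·(-1)^2 = +1.
(14, -4290 / ℚ) ramifies at {2, 3}: a division algebra.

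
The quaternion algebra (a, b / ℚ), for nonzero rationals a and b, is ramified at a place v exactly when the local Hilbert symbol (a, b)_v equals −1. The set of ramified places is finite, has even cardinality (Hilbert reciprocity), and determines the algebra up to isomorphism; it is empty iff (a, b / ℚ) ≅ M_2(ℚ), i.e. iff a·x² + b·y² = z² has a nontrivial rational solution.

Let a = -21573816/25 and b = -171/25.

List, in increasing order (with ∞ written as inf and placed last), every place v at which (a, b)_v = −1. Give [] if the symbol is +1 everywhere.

[2, 3, 19, inf]

(a, b) ≡ (-44574, -19) mod (ℚ^×)²; places V = {2, 3, 5, 11, 17, 19, 23, ∞}.
(a,b)_5: α=-2, u≡4; β=-2, v≡4 (mod 5); (4|5)=+1, (4|5)=+1; sign (−1)^0·+1^-2·+1^-2 = +1.
(a,b)_3: α=1, u≡1; β=2, v≡2 (mod 3); (1|3)=+1, (2|3)=-1; sign (−1)^0·+1^2·-1^1 = -1.
(a,b)_17: α=1, u≡13; β=0, v≡2 (mod 17); (13|17)=+1, (2|17)=+1; sign (−1)^0·+1^0·+1^1 = +1.
(a,b)_∞: sgn(-44574)=−, sgn(-19)=−, so -1.
(a,b)_2: α=3, β=0; u≡1, v≡5 (mod 8); ε(u)ε(v)=0·0, αω(v)=3·1, βω(u)=0·0; sum ≡ 1  ⇒  -1.
(a,b)_23: α=1, u≡20; β=0, v≡18 (mod 23); (20|23)=-1, (18|23)=+1; sign (−1)^0·-1^0·+1^1 = +1.
(a,b)_19: α=1, u≡15; β=1, v≡8 (mod 19); (15|19)=-1, (8|19)=-1; sign (−1)^1·-1^1·-1^1 = -1.
(a,b)_11: α=2, u≡1; β=0, v≡9 (mod 11); (1|11)=+1, (9|11)=+1; sign (−1)^0·+1^0·+1^2 = +1.
|Ram(-44574, -19)| = 4, even; anisotropic at {2, 3, 19, ∞}.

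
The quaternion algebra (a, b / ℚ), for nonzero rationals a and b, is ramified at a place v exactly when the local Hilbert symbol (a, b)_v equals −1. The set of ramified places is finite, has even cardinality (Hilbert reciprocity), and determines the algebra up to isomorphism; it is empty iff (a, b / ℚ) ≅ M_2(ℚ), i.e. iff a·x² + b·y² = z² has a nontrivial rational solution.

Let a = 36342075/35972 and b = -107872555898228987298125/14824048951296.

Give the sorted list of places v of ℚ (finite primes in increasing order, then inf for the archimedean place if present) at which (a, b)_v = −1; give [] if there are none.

[3, 11, 31, 37]

Mod squares: a ≡ 504339, b ≡ -765082263. Check v ∈ {∞, 2, 3, 5, 7, 11, 13, 17, 23, 29, 31, 37, 41}.
v=23: a=23^-2·(≡18), b=23^0·(≡2) mod 23; (18|23)=+1, (2|23)=+1; (−1)^{-2·0·11}·(+1)^0·(+1)^-2 = +1.
v=17: a=17^-1·(≡13), b=17^-1·(≡13) mod 17; (13|17)=+1, (13|17)=+1; (−1)^{-1·-1·8}·(+1)^-1·(+1)^-1 = +1.
v=∞: 504339 > 0 and -765082263 < 0  ⇒  (a,b)_∞ = +1.
v=7: a=7^2·(≡3), b=7^6·(≡6) mod 7; (3|7)=-1, (6|7)=-1; (−1)^{2·6·3}·(-1)^6·(-1)^2 = +1.
v=13: a=13^0·(≡3), b=13^-2·(≡1) mod 13; (3|13)=+1, (1|13)=+1; (−1)^{0·-2·6}·(+1)^-2·(+1)^0 = +1.
v=41: a=41^0·(≡33), b=41^1·(≡9) mod 41; (33|41)=+1, (9|41)=+1; (−1)^{0·1·20}·(+1)^1·(+1)^0 = +1.
v=11: a=11^1·(≡4), b=11^3·(≡9) mod 11; (4|11)=+1, (9|11)=+1; (−1)^{1·3·5}·(+1)^3·(+1)^1 = -1.
v=31: a=31^1·(≡5), b=31^3·(≡4) mod 31; (5|31)=+1, (4|31)=+1; (−1)^{1·3·15}·(+1)^3·(+1)^1 = -1.
v=29: a=29^1·(≡24), b=29^3·(≡4) mod 29; (24|29)=+1, (4|29)=+1; (−1)^{1·3·14}·(+1)^3·(+1)^1 = +1.
v=5: a=5^2·(≡4), b=5^4·(≡3) mod 5; (4|5)=+1, (3|5)=-1; (−1)^{2·4·2}·(+1)^4·(-1)^2 = +1.
v=2: v_2(a)=-2, v_2(b)=-18; units ≡ 3, 1 (mod 8); ε·ε+αω+βω = 1·0+-2·0+-18·1 ≡ 0  ⇒  (a,b)_2 = +1.
v=3: a=3^1·(≡2), b=3^-9·(≡2) mod 3; (2|3)=-1, (2|3)=-1; (−1)^{1·-9·1}·(-1)^-9·(-1)^1 = -1.
v=37: a=37^0·(≡15), b=37^1·(≡5) mod 37; (15|37)=-1, (5|37)=-1; (−1)^{0·1·18}·(-1)^1·(-1)^0 = -1.
|Ram(504339, -765082263)| = 4, even; anisotropic at {3, 11, 31, 37}.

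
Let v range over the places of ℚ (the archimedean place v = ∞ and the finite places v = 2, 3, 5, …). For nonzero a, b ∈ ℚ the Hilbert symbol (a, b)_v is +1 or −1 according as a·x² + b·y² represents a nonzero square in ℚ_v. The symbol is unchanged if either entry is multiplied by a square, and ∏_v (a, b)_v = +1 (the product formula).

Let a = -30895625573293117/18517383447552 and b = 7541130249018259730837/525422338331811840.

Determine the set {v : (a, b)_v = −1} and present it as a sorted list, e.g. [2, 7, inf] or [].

(a, b) ≡ (-429, 770) mod (ℚ^×)²; places V = {2, 3, 5, 7, 11, 13, 17, 29, ∞}.
(a,b)_2: α=-10, β=-13; u≡3, v≡1 (mod 8); ε(u)ε(v)=1·0, αω(v)=-10·0, βω(u)=-13·1; sum ≡ 1  ⇒  -1.
(a,b)_11: α=-1, u≡4; β=1, v≡4 (mod 11); (4|11)=+1, (4|11)=+1; sign (−1)^1·+1^1·+1^-1 = -1.
(a,b)_17: α=-4, u≡15; β=-6, v≡3 (mod 17); (15|17)=+1, (3|17)=-1; sign (−1)^0·+1^-6·-1^-4 = +1.
(a,b)_∞: sgn(-429)=−, sgn(770)=+, so +1.
(a,b)_13: α=5, u≡8; β=4, v≡1 (mod 13); (8|13)=-1, (1|13)=+1; sign (−1)^0·-1^4·+1^5 = +1.
(a,b)_29: α=4, u≡7; β=6, v≡7 (mod 29); (7|29)=+1, (7|29)=+1; sign (−1)^0·+1^6·+1^4 = +1.
(a,b)_7: α=6, u≡5; β=9, v≡6 (mod 7); (5|7)=-1, (6|7)=-1; sign (−1)^0·-1^9·-1^6 = -1.
(a,b)_3: α=-9, u≡1; β=-12, v≡2 (mod 3); (1|3)=+1, (2|3)=-1; sign (−1)^0·+1^-12·-1^-9 = -1.
(a,b)_5: α=0, u≡4; β=-1, v≡4 (mod 5); (4|5)=+1, (4|5)=+1; sign (−1)^0·+1^-1·+1^0 = +1.
(-429, 770 / ℚ) ramifies at {2, 3, 7, 11}: a division algebra.

[2, 3, 7, 11]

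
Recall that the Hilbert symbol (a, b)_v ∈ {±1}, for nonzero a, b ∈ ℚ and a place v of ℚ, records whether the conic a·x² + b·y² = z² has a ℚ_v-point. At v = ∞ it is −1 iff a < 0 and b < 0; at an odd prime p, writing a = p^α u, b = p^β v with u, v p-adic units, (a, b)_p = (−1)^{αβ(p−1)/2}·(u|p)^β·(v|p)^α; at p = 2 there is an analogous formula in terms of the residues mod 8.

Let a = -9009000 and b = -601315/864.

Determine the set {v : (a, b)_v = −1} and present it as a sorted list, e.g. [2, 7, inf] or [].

(a, b) ≡ (-10010, -4290) mod (ℚ^×)²; places V = {2, 3, 5, 7, 11, 13, 29, ∞}.
(a,b)_2: α=3, β=-5; u≡3, v≡7 (mod 8); ε(u)ε(v)=1·1, αω(v)=3·0, βω(u)=-5·1; sum ≡ 0  ⇒  +1.
(a,b)_3: α=2, u≡1; β=-3, v≡1 (mod 3); (1|3)=+1, (1|3)=+1; sign (−1)^0·+1^-3·+1^2 = +1.
(a,b)_13: α=1, u≡4; β=1, v≡2 (mod 13); (4|13)=+1, (2|13)=-1; sign (−1)^0·+1^1·-1^1 = -1.
(a,b)_5: α=3, u≡3; β=1, v≡3 (mod 5); (3|5)=-1, (3|5)=-1; sign (−1)^0·-1^1·-1^3 = +1.
(a,b)_29: α=0, u≡24; β=2, v≡8 (mod 29); (24|29)=+1, (8|29)=-1; sign (−1)^0·+1^2·-1^0 = +1.
(a,b)_∞: sgn(-10010)=−, sgn(-4290)=−, so -1.
(a,b)_7: α=1, u≡6; β=0, v≡2 (mod 7); (6|7)=-1, (2|7)=+1; sign (−1)^0·-1^0·+1^1 = +1.
(a,b)_11: α=1, u≡5; β=1, v≡10 (mod 11); (5|11)=+1, (10|11)=-1; sign (−1)^1·+1^1·-1^1 = +1.
Ram(-10010, -4290) = {13, ∞}; no ℚ_13-point on the conic.

[13, inf]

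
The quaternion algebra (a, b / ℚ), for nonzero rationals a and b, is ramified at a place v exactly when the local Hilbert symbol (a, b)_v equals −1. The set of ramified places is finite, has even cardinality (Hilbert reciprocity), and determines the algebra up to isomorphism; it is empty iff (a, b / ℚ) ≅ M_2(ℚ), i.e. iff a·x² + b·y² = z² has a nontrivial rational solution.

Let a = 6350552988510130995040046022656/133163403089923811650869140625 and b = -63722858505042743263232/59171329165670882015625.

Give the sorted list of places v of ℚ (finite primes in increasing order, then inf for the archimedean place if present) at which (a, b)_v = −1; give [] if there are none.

[2, 43]

(a, b) ≡ (731, -17) mod (ℚ^×)²; places V = {2, 3, 5, 7, 11, 13, 17, 29, 43, 47, 53, ∞}.
(a,b)_29: α=-6, u≡13; β=-4, v≡21 (mod 29); (13|29)=+1, (21|29)=-1; sign (−1)^0·+1^-4·-1^-6 = +1.
(a,b)_11: α=-2, u≡1; β=-2, v≡4 (mod 11); (1|11)=+1, (4|11)=+1; sign (−1)^0·+1^-2·+1^-2 = +1.
(a,b)_43: α=9, u≡14; β=6, v≡27 (mod 43); (14|43)=+1, (27|43)=-1; sign (−1)^0·+1^6·-1^9 = -1.
(a,b)_5: α=-10, u≡4; β=-6, v≡2 (mod 5); (4|5)=+1, (2|5)=-1; sign (−1)^0·+1^-6·-1^-10 = +1.
(a,b)_2: α=42, β=28; u≡3, v≡7 (mod 8); ε(u)ε(v)=1·1, αω(v)=42·0, βω(u)=28·1; sum ≡ 1  ⇒  -1.
(a,b)_7: α=-6, u≡5; β=-4, v≡4 (mod 7); (5|7)=-1, (4|7)=+1; sign (−1)^0·-1^-4·+1^-6 = +1.
(a,b)_3: α=-6, u≡2; β=-8, v≡1 (mod 3); (2|3)=-1, (1|3)=+1; sign (−1)^0·-1^-8·+1^-6 = +1.
(a,b)_17: α=1, u≡16; β=1, v≡13 (mod 17); (16|17)=+1, (13|17)=+1; sign (−1)^0·+1^1·+1^1 = +1.
(a,b)_13: α=2, u≡12; β=0, v≡4 (mod 13); (12|13)=+1, (4|13)=+1; sign (−1)^0·+1^0·+1^2 = +1.
(a,b)_47: α=-2, u≡44; β=2, v≡23 (mod 47); (44|47)=-1, (23|47)=-1; sign (−1)^0·-1^2·-1^-2 = +1.
(a,b)_∞: sgn(731)=+, sgn(-17)=−, so +1.
(a,b)_53: α=0, u≡29; β=-2, v≡37 (mod 53); (29|53)=+1, (37|53)=+1; sign (−1)^0·+1^-2·+1^0 = +1.
Ram(731, -17) = {2, 43}; no ℚ_2-point on the conic.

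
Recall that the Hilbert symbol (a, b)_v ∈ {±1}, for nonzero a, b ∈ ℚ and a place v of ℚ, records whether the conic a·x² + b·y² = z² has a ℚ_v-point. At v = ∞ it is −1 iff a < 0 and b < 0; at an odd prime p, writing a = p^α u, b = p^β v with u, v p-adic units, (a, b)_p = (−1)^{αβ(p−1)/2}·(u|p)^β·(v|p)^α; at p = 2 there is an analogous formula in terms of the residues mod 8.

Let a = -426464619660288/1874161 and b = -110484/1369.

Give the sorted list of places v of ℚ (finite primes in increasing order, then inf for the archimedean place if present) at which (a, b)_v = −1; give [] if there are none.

[2, inf]

Mod squares: a ≡ -17, b ≡ -341. Check v ∈ {∞, 2, 3, 11, 17, 31, 37}.
v=17: a=17^3·(≡15), b=17^0·(≡15) mod 17; (15|17)=+1, (15|17)=+1; (−1)^{3·0·8}·(+1)^0·(+1)^3 = +1.
v=31: a=31^2·(≡4), b=31^1·(≡25) mod 31; (4|31)=+1, (25|31)=+1; (−1)^{2·1·15}·(+1)^1·(+1)^2 = +1.
v=2: v_2(a)=10, v_2(b)=2; units ≡ 7, 3 (mod 8); ε·ε+αω+βω = 1·1+10·1+2·0 ≡ 1  ⇒  (a,b)_2 = -1.
v=37: a=37^-4·(≡22), b=37^-2·(≡35) mod 37; (22|37)=-1, (35|37)=-1; (−1)^{-4·-2·18}·(-1)^-2·(-1)^-4 = +1.
v=∞: -17 < 0 and -341 < 0  ⇒  (a,b)_∞ = -1.
v=3: a=3^6·(≡1), b=3^4·(≡1) mod 3; (1|3)=+1, (1|3)=+1; (−1)^{6·4·1}·(+1)^4·(+1)^6 = +1.
v=11: a=11^2·(≡5), b=11^1·(≡2) mod 11; (5|11)=+1, (2|11)=-1; (−1)^{2·1·5}·(+1)^1·(-1)^2 = +1.
(-17, -341 / ℚ) ramifies at {2, ∞}: a division algebra.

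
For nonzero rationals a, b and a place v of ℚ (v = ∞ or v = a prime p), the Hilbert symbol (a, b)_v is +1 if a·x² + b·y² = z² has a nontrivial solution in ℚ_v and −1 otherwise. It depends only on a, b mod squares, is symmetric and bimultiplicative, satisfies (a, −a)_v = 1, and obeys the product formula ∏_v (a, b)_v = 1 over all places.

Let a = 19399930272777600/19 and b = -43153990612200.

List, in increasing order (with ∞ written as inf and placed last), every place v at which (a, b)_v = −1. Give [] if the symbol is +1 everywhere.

(a, b) ≡ (12191426, -27898) mod (ℚ^×)²; places V = {2, 3, 5, 7, 13, 19, 23, 29, 37, ∞}.
(a,b)_19: α=-1, u≡16; β=2, v≡13 (mod 19); (16|19)=+1, (13|19)=-1; sign (−1)^0·+1^2·-1^-1 = -1.
(a,b)_3: α=6, u≡2; β=4, v≡2 (mod 3); (2|3)=-1, (2|3)=-1; sign (−1)^0·-1^4·-1^6 = +1.
(a,b)_2: α=7, β=3; u≡1, v≡3 (mod 8); ε(u)ε(v)=0·1, αω(v)=7·1, βω(u)=3·0; sum ≡ 1  ⇒  -1.
(a,b)_23: α=3, u≡18; β=2, v≡18 (mod 23); (18|23)=+1, (18|23)=+1; sign (−1)^0·+1^2·+1^3 = +1.
(a,b)_37: α=1, u≡6; β=1, v≡23 (mod 37); (6|37)=-1, (23|37)=-1; sign (−1)^0·-1^1·-1^1 = +1.
(a,b)_29: α=1, u≡19; β=1, v≡23 (mod 29); (19|29)=-1, (23|29)=+1; sign (−1)^0·-1^1·+1^1 = -1.
(a,b)_5: α=2, u≡1; β=2, v≡2 (mod 5); (1|5)=+1, (2|5)=-1; sign (−1)^0·+1^2·-1^2 = +1.
(a,b)_13: α=1, u≡7; β=1, v≡1 (mod 13); (7|13)=-1, (1|13)=+1; sign (−1)^0·-1^1·+1^1 = -1.
(a,b)_∞: sgn(12191426)=+, sgn(-27898)=−, so +1.
(a,b)_7: α=2, u≡1; β=0, v≡1 (mod 7); (1|7)=+1, (1|7)=+1; sign (−1)^0·+1^0·+1^2 = +1.
|Ram(12191426, -27898)| = 4, even; anisotropic at {2, 13, 19, 29}.

[2, 13, 19, 29]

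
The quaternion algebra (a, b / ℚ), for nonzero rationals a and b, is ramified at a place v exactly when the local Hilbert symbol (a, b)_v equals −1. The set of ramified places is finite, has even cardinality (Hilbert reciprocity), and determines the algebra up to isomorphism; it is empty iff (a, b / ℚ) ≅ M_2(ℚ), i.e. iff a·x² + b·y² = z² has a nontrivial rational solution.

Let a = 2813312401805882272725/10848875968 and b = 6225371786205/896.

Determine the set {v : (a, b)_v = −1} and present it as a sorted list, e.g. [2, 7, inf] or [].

(a, b) ≡ (3003, 70) mod (ℚ^×)²; places V = {2, 3, 5, 7, 11, 13, 17, 19, 37, ∞}.
(a,b)_5: α=2, u≡3; β=1, v≡1 (mod 5); (3|5)=-1, (1|5)=+1; sign (−1)^0·-1^1·+1^2 = -1.
(a,b)_17: α=6, u≡5; β=4, v≡13 (mod 17); (5|17)=-1, (13|17)=+1; sign (−1)^0·-1^4·+1^6 = +1.
(a,b)_7: α=-3, u≡1; β=-1, v≡6 (mod 7); (1|7)=+1, (6|7)=-1; sign (−1)^1·+1^-1·-1^-3 = +1.
(a,b)_∞: sgn(3003)=+, sgn(70)=+, so +1.
(a,b)_19: α=-2, u≡1; β=0, v≡15 (mod 19); (1|19)=+1, (15|19)=-1; sign (−1)^0·+1^0·-1^-2 = +1.
(a,b)_13: α=3, u≡3; β=2, v≡2 (mod 13); (3|13)=+1, (2|13)=-1; sign (−1)^0·+1^2·-1^3 = -1.
(a,b)_11: α=3, u≡4; β=2, v≡9 (mod 11); (4|11)=+1, (9|11)=+1; sign (−1)^0·+1^2·+1^3 = +1.
(a,b)_3: α=13, u≡2; β=6, v≡1 (mod 3); (2|3)=-1, (1|3)=+1; sign (−1)^0·-1^6·+1^13 = +1.
(a,b)_2: α=-6, β=-7; u≡3, v≡3 (mod 8); ε(u)ε(v)=1·1, αω(v)=-6·1, βω(u)=-7·1; sum ≡ 0  ⇒  +1.
(a,b)_37: α=-2, u≡18; β=0, v≡28 (mod 37); (18|37)=-1, (28|37)=+1; sign (−1)^0·-1^0·+1^-2 = +1.
|Ram(3003, 70)| = 2, even; anisotropic at {5, 13}.

[5, 13]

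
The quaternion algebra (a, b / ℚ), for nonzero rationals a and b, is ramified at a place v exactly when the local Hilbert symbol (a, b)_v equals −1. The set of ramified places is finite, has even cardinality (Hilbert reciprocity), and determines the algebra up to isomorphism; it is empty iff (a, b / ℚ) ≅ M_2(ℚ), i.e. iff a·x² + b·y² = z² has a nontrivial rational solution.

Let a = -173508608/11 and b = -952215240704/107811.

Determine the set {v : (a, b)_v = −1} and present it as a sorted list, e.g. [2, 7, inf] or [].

[7, 13, 19, inf]

(a, b) ≡ (-38038, -5434) mod (ℚ^×)²; places V = {2, 3, 7, 11, 13, 19, ∞}.
(a,b)_19: α=1, u≡3; β=1, v≡3 (mod 19); (3|19)=-1, (3|19)=-1; sign (−1)^1·-1^1·-1^1 = -1.
(a,b)_2: α=11, β=15; u≡5, v≡3 (mod 8); ε(u)ε(v)=0·1, αω(v)=11·1, βω(u)=15·1; sum ≡ 0  ⇒  +1.
(a,b)_∞: sgn(-38038)=−, sgn(-5434)=−, so -1.
(a,b)_13: α=1, u≡1; β=1, v≡11 (mod 13); (1|13)=+1, (11|13)=-1; sign (−1)^0·+1^1·-1^1 = -1.
(a,b)_3: α=0, u≡2; β=-4, v≡2 (mod 3); (2|3)=-1, (2|3)=-1; sign (−1)^0·-1^-4·-1^0 = +1.
(a,b)_11: α=-1, u≡2; β=-3, v≡5 (mod 11); (2|11)=-1, (5|11)=+1; sign (−1)^1·-1^-3·+1^-1 = +1.
(a,b)_7: α=3, u≡5; β=6, v≡3 (mod 7); (5|7)=-1, (3|7)=-1; sign (−1)^0·-1^6·-1^3 = -1.
Ram(-38038, -5434) = {7, 13, 19, ∞}; no ℚ_7-point on the conic.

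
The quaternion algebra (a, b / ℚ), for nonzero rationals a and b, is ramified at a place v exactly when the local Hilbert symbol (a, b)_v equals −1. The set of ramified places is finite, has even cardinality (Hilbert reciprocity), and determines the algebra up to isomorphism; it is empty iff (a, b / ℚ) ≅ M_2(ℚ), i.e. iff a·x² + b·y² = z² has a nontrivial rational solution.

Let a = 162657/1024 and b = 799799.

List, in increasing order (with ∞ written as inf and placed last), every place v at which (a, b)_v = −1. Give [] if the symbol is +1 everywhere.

[7, 31]

Mod squares: a ≡ 18073, b ≡ 799799. Check v ∈ {∞, 2, 3, 7, 11, 13, 17, 31, 47, 53}.
v=13: a=13^0·(≡4), b=13^1·(≡7) mod 13; (4|13)=+1, (7|13)=-1; (−1)^{0·1·6}·(+1)^1·(-1)^0 = +1.
v=47: a=47^0·(≡1), b=47^1·(≡3) mod 47; (1|47)=+1, (3|47)=+1; (−1)^{0·1·23}·(+1)^1·(+1)^0 = +1.
v=11: a=11^1·(≡3), b=11^1·(≡10) mod 11; (3|11)=+1, (10|11)=-1; (−1)^{1·1·5}·(+1)^1·(-1)^1 = +1.
v=3: a=3^2·(≡1), b=3^0·(≡2) mod 3; (1|3)=+1, (2|3)=-1; (−1)^{2·0·1}·(+1)^0·(-1)^2 = +1.
v=31: a=31^1·(≡8), b=31^0·(≡30) mod 31; (8|31)=+1, (30|31)=-1; (−1)^{1·0·15}·(+1)^0·(-1)^1 = -1.
v=53: a=53^1·(≡34), b=53^0·(≡29) mod 53; (34|53)=-1, (29|53)=+1; (−1)^{1·0·26}·(-1)^0·(+1)^1 = +1.
v=17: a=17^0·(≡13), b=17^1·(≡8) mod 17; (13|17)=+1, (8|17)=+1; (−1)^{0·1·8}·(+1)^1·(+1)^0 = +1.
v=2: v_2(a)=-10, v_2(b)=0; units ≡ 1, 7 (mod 8); ε·ε+αω+βω = 0·1+-10·0+0·0 ≡ 0  ⇒  (a,b)_2 = +1.
v=7: a=7^0·(≡6), b=7^1·(≡3) mod 7; (6|7)=-1, (3|7)=-1; (−1)^{0·1·3}·(-1)^1·(-1)^0 = -1.
v=∞: 18073 > 0 and 799799 > 0  ⇒  (a,b)_∞ = +1.
|Ram(18073, 799799)| = 2, even; anisotropic at {7, 31}.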